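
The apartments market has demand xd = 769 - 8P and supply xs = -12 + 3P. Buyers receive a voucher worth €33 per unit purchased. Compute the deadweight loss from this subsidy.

Pre-subsidy: 769 - 8P = -12 + 3P gives P* = 71, x* = 201.
With the rebate, buyers effectively pay Pb = Ps − 33, where Ps is the price sellers receive.
Demand in terms of Ps becomes xd = 769 − 8(Ps − 33) = 1033 - 8Ps. Setting this equal to supply: 1033 - 8Ps = -12 + 3Ps, so Ps = 95.
Buyers pay Pb = 95 − 33 = 62; x' = -12 + 3·95 = 273.
The subsidy expands output by 273 − 201 = 72 past the efficient level; on those units the gap between marginal cost and willingness to pay runs from 0 up to 33.
DWL = ½ × 33 × 72 = 1188.

Deadweight loss = €1188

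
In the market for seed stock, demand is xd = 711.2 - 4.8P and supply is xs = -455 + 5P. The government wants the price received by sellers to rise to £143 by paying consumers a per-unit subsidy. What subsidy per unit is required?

Required subsidy s = £49 per unit

At a seller price of 143, quantity supplied is -455 + 5·143 = 260.
Buyers absorb 260 only when they pay Pb with 711.2 − 4.8·Pb = 260, i.e. Pb = 94.
s = Ps − Pb = 143 − 94 = 49.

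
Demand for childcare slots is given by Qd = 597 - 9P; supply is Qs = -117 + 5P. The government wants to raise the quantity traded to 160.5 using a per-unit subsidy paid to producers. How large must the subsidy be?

Required subsidy s = 7 per unit

At Q = 160.5, invert demand for the buyer price: Pb = (597 − 160.5)/9 = 48.5; invert supply for the seller price: Ps = (160.5 − (-117))/5 = 55.5.
The subsidy must fill the gap: s = Ps − Pb = 55.5 − 48.5 = 7.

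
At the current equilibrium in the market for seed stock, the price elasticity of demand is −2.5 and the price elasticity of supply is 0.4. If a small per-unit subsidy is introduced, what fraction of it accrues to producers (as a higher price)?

Producer share = 25/29

For a small subsidy around the equilibrium, the benefit split depends on the relative slopes, which at a point are proportional to the elasticities.
Buyer share = εs/(εs + |εd|) = 0.4/(0.4 + 2.5) = 4/29; seller share = |εd|/(εs + |εd|) = 25/29.
So producers capture 25/29 of the subsidy.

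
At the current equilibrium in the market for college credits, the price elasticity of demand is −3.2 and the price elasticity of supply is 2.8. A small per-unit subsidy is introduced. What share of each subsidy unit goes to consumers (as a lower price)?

Consumer share = 7/15

For a small subsidy around the equilibrium, the benefit split depends on the relative slopes, which at a point are proportional to the elasticities.
Buyer share = εs/(εs + |εd|) = 2.8/(2.8 + 3.2) = 7/15; seller share = |εd|/(εs + |εd|) = 8/15.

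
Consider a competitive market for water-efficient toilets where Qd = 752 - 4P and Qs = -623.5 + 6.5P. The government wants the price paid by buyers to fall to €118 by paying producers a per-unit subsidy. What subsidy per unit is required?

At a buyer price of 118, quantity demanded is 752 − 4·118 = 280.
Sellers supply 280 only when they receive Ps with -623.5 + 6.5·Ps = 280, i.e. Ps = 139.
s = Ps − Pb = 139 − 118 = 21.

Required subsidy s = €21 per unit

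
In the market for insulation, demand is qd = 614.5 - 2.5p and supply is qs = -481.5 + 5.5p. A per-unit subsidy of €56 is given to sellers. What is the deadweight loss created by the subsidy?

Deadweight loss = €2695

Pre-subsidy: 614.5 - 2.5p = -481.5 + 5.5p gives p* = 137, q* = 272.
With the subsidy, sellers receive ps = pb + 56 for each unit, where pb is the price buyers pay.
Supply in terms of pb becomes qs = -481.5 + 5.5(pb + 56) = -173.5 + 5.5pb. Setting this equal to demand: 614.5 - 2.5pb = -173.5 + 5.5pb, so pb = 98.5.
Sellers receive ps = 98.5 + 56 = 154.5; q' = 614.5 − 2.5·98.5 = 368.25.
The subsidy expands output by 368.25 − 272 = 96.25 past the efficient level; on those units the gap between marginal cost and willingness to pay runs from 0 up to 56.
DWL = ½ × 56 × 96.25 = 2695.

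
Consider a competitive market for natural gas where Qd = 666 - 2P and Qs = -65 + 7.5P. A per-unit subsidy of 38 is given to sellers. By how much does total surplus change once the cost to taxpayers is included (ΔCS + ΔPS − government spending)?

Net change in total surplus = -1140

Pre-subsidy: 666 - 2P = -65 + 7.5P gives P* = 1462/19, Q* = 9730/19.
With the subsidy, sellers receive Ps = Pb + 38 for each unit, where Pb is the price buyers pay.
Supply in terms of Pb becomes Qs = -65 + 7.5(Pb + 38) = 220 + 7.5Pb. Setting this equal to demand: 666 - 2Pb = 220 + 7.5Pb, so Pb = 892/19.
Sellers receive Ps = 892/19 + 38 = 1614/19; Q' = 666 − 2·(892/19) = 10870/19.
ΔCS = ½(9730/19 + 10870/19)(1462/19 − 892/19) = 309000/19; ΔPS = ½(9730/19 + 10870/19)(1614/19 − 1462/19) = 82400/19.
Government spending = 38 × 10870/19 = 21740.
Net change = 309000/19 + 82400/19 − 21740 = -1140. The loss equals the DWL triangle ½·38·60.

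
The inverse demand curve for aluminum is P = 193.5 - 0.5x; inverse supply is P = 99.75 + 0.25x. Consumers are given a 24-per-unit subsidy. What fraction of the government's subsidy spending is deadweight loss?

DWL / government spending = 16/157

Pre-subsidy: 193.5 - 0.5x = 99.75 + 0.25x gives x* = 125 and P* = 131.
With the rebate, buyers effectively pay Pb = Ps − 24, where Ps is the price sellers receive.
On the curves, Pb = 193.5 - 0.5x and Ps = 99.75 + 0.25x; the wedge Ps − Pb = 24 gives 99.75 + 0.25x − (193.5 - 0.5x) = 24, so x' = 157.
Then Pb = 193.5 − 0.5·157 = 115 and Ps = 99.75 + 0.25·157 = 139.
ΔCS = ½(125 + 157)(131 − 115) = 2256; ΔPS = ½(125 + 157)(139 − 131) = 1128.
Government spending = 24 × 157 = 3768.
DWL = ½ × 24 × (157 − 125) = 384; fraction = 384 / 3768 = 16/157.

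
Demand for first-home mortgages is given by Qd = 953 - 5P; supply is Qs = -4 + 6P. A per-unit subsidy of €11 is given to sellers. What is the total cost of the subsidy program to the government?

Pre-subsidy: 953 - 5P = -4 + 6P gives P* = 87, Q* = 518.
With the subsidy, sellers receive Ps = Pb + 11 for each unit, where Pb is the price buyers pay.
Supply in terms of Pb becomes Qs = -4 + 6(Pb + 11) = 62 + 6Pb. Setting this equal to demand: 953 - 5Pb = 62 + 6Pb, so Pb = 81.
Sellers receive Ps = 81 + 11 = 92; Q' = 953 − 5·81 = 548.
Government outlay = subsidy × quantity = 11 × 548 = 6028.

Government cost = €6028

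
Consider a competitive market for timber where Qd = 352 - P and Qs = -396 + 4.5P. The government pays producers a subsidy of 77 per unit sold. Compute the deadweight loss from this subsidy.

Deadweight loss = 2425.5

Pre-subsidy: 352 - P = -396 + 4.5P gives P* = 136, Q* = 216.
With the subsidy, sellers receive Ps = Pb + 77 for each unit, where Pb is the price buyers pay.
Supply in terms of Pb becomes Qs = -396 + 4.5(Pb + 77) = -49.5 + 4.5Pb. Setting this equal to demand: 352 - Pb = -49.5 + 4.5Pb, so Pb = 73.
Sellers receive Ps = 73 + 77 = 150; Q' = 352 − 1·73 = 279.
The subsidy expands output by 279 − 216 = 63 past the efficient level; on those units the gap between marginal cost and willingness to pay runs from 0 up to 77.
DWL = ½ × 77 × 63 = 2425.5.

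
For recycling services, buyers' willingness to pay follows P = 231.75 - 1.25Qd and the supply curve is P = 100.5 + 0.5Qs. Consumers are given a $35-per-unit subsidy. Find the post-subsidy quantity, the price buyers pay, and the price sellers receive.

Q' = 95; buyers pay $113; sellers receive $148

Pre-subsidy: 231.75 - 1.25Q = 100.5 + 0.5Q gives Q* = 75 and P* = 138.
With the rebate, buyers effectively pay Pb = Ps − 35, where Ps is the price sellers receive.
On the curves, Pb = 231.75 - 1.25Q and Ps = 100.5 + 0.5Q; the wedge Ps − Pb = 35 gives 100.5 + 0.5Q − (231.75 - 1.25Q) = 35, so Q' = 95.
Then Pb = 231.75 − 1.25·95 = 113 and Ps = 100.5 + 0.5·95 = 148.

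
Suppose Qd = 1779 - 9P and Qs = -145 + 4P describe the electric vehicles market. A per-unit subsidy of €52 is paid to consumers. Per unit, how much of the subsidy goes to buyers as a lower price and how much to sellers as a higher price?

Pre-subsidy: 1779 - 9P = -145 + 4P gives P* = 148, Q* = 447.
With the rebate, buyers effectively pay Pb = Ps − 52, where Ps is the price sellers receive.
Demand in terms of Ps becomes Qd = 1779 − 9(Ps − 52) = 2247 - 9Ps. Setting this equal to supply: 2247 - 9Ps = -145 + 4Ps, so Ps = 184.
Buyers pay Pb = 184 − 52 = 132; Q' = -145 + 4·184 = 591.
Buyers' price falls by P* − Pb = 148 − 132 = 16; sellers' price rises by Ps − P* = 184 − 148 = 36.

Buyers gain €16 per unit; sellers gain €36 per unit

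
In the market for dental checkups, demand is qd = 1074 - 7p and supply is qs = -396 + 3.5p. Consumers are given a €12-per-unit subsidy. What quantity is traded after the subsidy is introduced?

Pre-subsidy: 1074 - 7p = -396 + 3.5p gives p* = 140, q* = 94.
With the rebate, buyers effectively pay pb = ps − 12, where ps is the price sellers receive.
Demand in terms of ps becomes qd = 1074 − 7(ps − 12) = 1158 - 7ps. Setting this equal to supply: 1158 - 7ps = -396 + 3.5ps, so ps = 148.
Buyers pay pb = 148 − 12 = 136; q' = -396 + 3.5·148 = 122.

q' = 122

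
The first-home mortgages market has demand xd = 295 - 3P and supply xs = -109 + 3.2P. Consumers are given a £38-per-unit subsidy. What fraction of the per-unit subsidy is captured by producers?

Producer share = 15/31

Pre-subsidy: 295 - 3P = -109 + 3.2P gives P* = 2020/31, x* = 3085/31.
With the rebate, buyers effectively pay Pb = Ps − 38, where Ps is the price sellers receive.
Demand in terms of Ps becomes xd = 295 − 3(Ps − 38) = 409 - 3Ps. Setting this equal to supply: 409 - 3Ps = -109 + 3.2Ps, so Ps = 2590/31.
Buyers pay Pb = 2590/31 − 38 = 1412/31; x' = -109 + 3.2·(2590/31) = 4909/31.
Buyers' price falls by P* − Pb = 2020/31 − 1412/31 = 608/31; sellers' price rises by Ps − P* = 2590/31 − 2020/31 = 570/31.
So producers capture (570/31)/38 = 15/31 of each unit of subsidy.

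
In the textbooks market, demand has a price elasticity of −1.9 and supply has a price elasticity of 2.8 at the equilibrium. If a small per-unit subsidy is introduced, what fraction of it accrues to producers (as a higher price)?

Producer share = 19/47

For a small subsidy around the equilibrium, the benefit split depends on the relative slopes, which at a point are proportional to the elasticities.
Buyer share = εs/(εs + |εd|) = 2.8/(2.8 + 1.9) = 28/47; seller share = |εd|/(εs + |εd|) = 19/47.
So producers capture 19/47 of the subsidy.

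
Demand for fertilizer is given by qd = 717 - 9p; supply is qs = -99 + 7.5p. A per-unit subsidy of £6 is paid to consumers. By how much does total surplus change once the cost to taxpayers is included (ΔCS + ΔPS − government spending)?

Pre-subsidy: 717 - 9p = -99 + 7.5p gives p* = 544/11, q* = 2991/11.
With the rebate, buyers effectively pay pb = ps − 6, where ps is the price sellers receive.
Demand in terms of ps becomes qd = 717 − 9(ps − 6) = 771 - 9ps. Setting this equal to supply: 771 - 9ps = -99 + 7.5ps, so ps = 580/11.
Buyers pay pb = 580/11 − 6 = 514/11; q' = -99 + 7.5·(580/11) = 3261/11.
ΔCS = ½(2991/11 + 3261/11)(544/11 − 514/11) = 93780/121; ΔPS = ½(2991/11 + 3261/11)(580/11 − 544/11) = 112536/121.
Government spending = 6 × 3261/11 = 19566/11.
Net change = 93780/121 + 112536/121 − 19566/11 = -810/11. The loss equals the DWL triangle ½·6·270/11.

Net change in total surplus = -810/11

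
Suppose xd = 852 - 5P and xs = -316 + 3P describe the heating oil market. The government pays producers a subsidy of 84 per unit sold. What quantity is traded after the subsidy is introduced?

Pre-subsidy: 852 - 5P = -316 + 3P gives P* = 146, x* = 122.
With the subsidy, sellers receive Ps = Pb + 84 for each unit, where Pb is the price buyers pay.
Supply in terms of Pb becomes xs = -316 + 3(Pb + 84) = -64 + 3Pb. Setting this equal to demand: 852 - 5Pb = -64 + 3Pb, so Pb = 114.5.
Sellers receive Ps = 114.5 + 84 = 198.5; x' = 852 − 5·114.5 = 279.5.

x' = 279.5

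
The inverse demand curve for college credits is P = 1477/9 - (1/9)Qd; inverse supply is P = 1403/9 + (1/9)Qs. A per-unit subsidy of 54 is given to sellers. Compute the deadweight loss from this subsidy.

Pre-subsidy: 1477/9 - (1/9)Q = 1403/9 + (1/9)Q gives Q* = 37 and P* = 160.
With the subsidy, sellers receive Ps = Pb + 54 for each unit, where Pb is the price buyers pay.
On the curves, Pb = 1477/9 - (1/9)Q and Ps = 1403/9 + (1/9)Q; the wedge Ps − Pb = 54 gives 1403/9 + (1/9)Q − (1477/9 - (1/9)Q) = 54, so Q' = 280.
Then Pb = 1477/9 − (1/9)·280 = 133 and Ps = 1403/9 + (1/9)·280 = 187.
The subsidy expands output by 280 − 37 = 243 past the efficient level; on those units the gap between marginal cost and willingness to pay runs from 0 up to 54.
DWL = ½ × 54 × 243 = 6561.

Deadweight loss = 6561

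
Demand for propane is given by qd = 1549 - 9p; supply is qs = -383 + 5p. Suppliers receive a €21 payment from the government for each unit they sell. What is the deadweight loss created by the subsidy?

Pre-subsidy: 1549 - 9p = -383 + 5p gives p* = 138, q* = 307.
With the subsidy, sellers receive ps = pb + 21 for each unit, where pb is the price buyers pay.
Supply in terms of pb becomes qs = -383 + 5(pb + 21) = -278 + 5pb. Setting this equal to demand: 1549 - 9pb = -278 + 5pb, so pb = 130.5.
Sellers receive ps = 130.5 + 21 = 151.5; q' = 1549 − 9·130.5 = 374.5.
The subsidy expands output by 374.5 − 307 = 67.5 past the efficient level; on those units the gap between marginal cost and willingness to pay runs from 0 up to 21.
DWL = ½ × 21 × 67.5 = 708.75.

Deadweight loss = €708.75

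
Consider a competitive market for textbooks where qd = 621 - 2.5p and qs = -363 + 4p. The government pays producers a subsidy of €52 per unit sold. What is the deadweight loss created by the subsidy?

Deadweight loss = €2080

Pre-subsidy: 621 - 2.5p = -363 + 4p gives p* = 1968/13, q* = 3153/13.
With the subsidy, sellers receive ps = pb + 52 for each unit, where pb is the price buyers pay.
Supply in terms of pb becomes qs = -363 + 4(pb + 52) = -155 + 4pb. Setting this equal to demand: 621 - 2.5pb = -155 + 4pb, so pb = 1552/13.
Sellers receive ps = 1552/13 + 52 = 2228/13; q' = 621 − 2.5·(1552/13) = 4193/13.
The subsidy expands output by 4193/13 − 3153/13 = 80 past the efficient level; on those units the gap between marginal cost and willingness to pay runs from 0 up to 52.
DWL = ½ × 52 × 80 = 2080.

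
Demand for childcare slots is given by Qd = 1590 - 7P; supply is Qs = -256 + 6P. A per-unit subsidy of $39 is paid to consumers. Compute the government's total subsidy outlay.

Government cost = $28158

Pre-subsidy: 1590 - 7P = -256 + 6P gives P* = 142, Q* = 596.
With the rebate, buyers effectively pay Pb = Ps − 39, where Ps is the price sellers receive.
Demand in terms of Ps becomes Qd = 1590 − 7(Ps − 39) = 1863 - 7Ps. Setting this equal to supply: 1863 - 7Ps = -256 + 6Ps, so Ps = 163.
Buyers pay Pb = 163 − 39 = 124; Q' = -256 + 6·163 = 722.
Government outlay = subsidy × quantity = 39 × 722 = 28158.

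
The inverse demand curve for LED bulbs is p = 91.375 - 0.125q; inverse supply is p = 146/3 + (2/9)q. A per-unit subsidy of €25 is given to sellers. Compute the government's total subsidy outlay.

Government cost = €4875

Pre-subsidy: 91.375 - 0.125q = 146/3 + (2/9)q gives q* = 123 and p* = 76.
With the subsidy, sellers receive ps = pb + 25 for each unit, where pb is the price buyers pay.
On the curves, pb = 91.375 - 0.125q and ps = 146/3 + (2/9)q; the wedge ps − pb = 25 gives 146/3 + (2/9)q − (91.375 - 0.125q) = 25, so q' = 195.
Then pb = 91.375 − 0.125·195 = 67 and ps = 146/3 + (2/9)·195 = 92.
Government outlay = subsidy × quantity = 25 × 195 = 4875.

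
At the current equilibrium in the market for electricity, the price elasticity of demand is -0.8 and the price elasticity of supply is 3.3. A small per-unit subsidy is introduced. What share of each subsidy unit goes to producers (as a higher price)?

For a small subsidy around the equilibrium, the benefit split depends on the relative slopes, which at a point are proportional to the elasticities.
Buyer share = εs/(εs + |εd|) = 3.3/(3.3 + 0.8) = 33/41; seller share = |εd|/(εs + |εd|) = 8/41.
So producers capture 8/41 of the subsidy.

Producer share = 8/41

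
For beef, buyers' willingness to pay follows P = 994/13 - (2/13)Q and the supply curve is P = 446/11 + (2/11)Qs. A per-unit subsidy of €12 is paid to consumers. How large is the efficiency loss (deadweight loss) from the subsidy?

Pre-subsidy: 994/13 - (2/13)Q = 446/11 + (2/11)Q gives Q* = 107 and P* = 60.
With the rebate, buyers effectively pay Pb = Ps − 12, where Ps is the price sellers receive.
On the curves, Pb = 994/13 - (2/13)Q and Ps = 446/11 + (2/11)Q; the wedge Ps − Pb = 12 gives 446/11 + (2/11)Q − (994/13 - (2/13)Q) = 12, so Q' = 142.75.
Then Pb = 994/13 − (2/13)·142.75 = 54.5 and Ps = 446/11 + (2/11)·142.75 = 66.5.
The subsidy expands output by 142.75 − 107 = 35.75 past the efficient level; on those units the gap between marginal cost and willingness to pay runs from 0 up to 12.
DWL = ½ × 12 × 35.75 = 214.5.

Deadweight loss = €214.5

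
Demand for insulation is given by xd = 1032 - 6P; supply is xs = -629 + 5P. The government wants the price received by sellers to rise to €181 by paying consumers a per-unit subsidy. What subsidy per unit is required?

Required subsidy s = €55 per unit

At a seller price of 181, quantity supplied is -629 + 5·181 = 276.
Buyers absorb 276 only when they pay Pb with 1032 − 6·Pb = 276, i.e. Pb = 126.
s = Ps − Pb = 181 − 126 = 55.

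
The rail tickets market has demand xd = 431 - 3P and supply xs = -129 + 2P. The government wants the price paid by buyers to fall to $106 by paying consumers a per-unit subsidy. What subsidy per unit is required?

At a buyer price of 106, quantity demanded is 431 − 3·106 = 113.
Sellers supply 113 only when they receive Ps with -129 + 2·Ps = 113, i.e. Ps = 121.
s = Ps − Pb = 121 − 106 = 15.

Required subsidy s = $15 per unit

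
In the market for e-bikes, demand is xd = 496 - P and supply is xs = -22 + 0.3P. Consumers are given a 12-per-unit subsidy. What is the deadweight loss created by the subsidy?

Deadweight loss = 216/13

Pre-subsidy: 496 - P = -22 + 0.3P gives P* = 5180/13, x* = 1268/13.
With the rebate, buyers effectively pay Pb = Ps − 12, where Ps is the price sellers receive.
Demand in terms of Ps becomes xd = 496 − 1(Ps − 12) = 508 - Ps. Setting this equal to supply: 508 - Ps = -22 + 0.3Ps, so Ps = 5300/13.
Buyers pay Pb = 5300/13 − 12 = 5144/13; x' = -22 + 0.3·(5300/13) = 1304/13.
The subsidy expands output by 1304/13 − 1268/13 = 36/13 past the efficient level; on those units the gap between marginal cost and willingness to pay runs from 0 up to 12.
DWL = ½ × 12 × 36/13 = 216/13.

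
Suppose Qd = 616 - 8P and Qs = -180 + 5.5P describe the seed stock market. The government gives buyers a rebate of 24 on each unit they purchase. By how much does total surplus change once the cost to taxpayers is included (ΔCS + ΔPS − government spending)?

Pre-subsidy: 616 - 8P = -180 + 5.5P gives P* = 1592/27, Q* = 3896/27.
With the rebate, buyers effectively pay Pb = Ps − 24, where Ps is the price sellers receive.
Demand in terms of Ps becomes Qd = 616 − 8(Ps − 24) = 808 - 8Ps. Setting this equal to supply: 808 - 8Ps = -180 + 5.5Ps, so Ps = 1976/27.
Buyers pay Pb = 1976/27 − 24 = 1328/27; Q' = -180 + 5.5·(1976/27) = 6008/27.
ΔCS = ½(3896/27 + 6008/27)(1592/27 − 1328/27) = 435776/243; ΔPS = ½(3896/27 + 6008/27)(1976/27 − 1592/27) = 633856/243.
Government spending = 24 × 6008/27 = 48064/9.
Net change = 435776/243 + 633856/243 − 48064/9 = -2816/3. The loss equals the DWL triangle ½·24·704/9.

Net change in total surplus = -2816/3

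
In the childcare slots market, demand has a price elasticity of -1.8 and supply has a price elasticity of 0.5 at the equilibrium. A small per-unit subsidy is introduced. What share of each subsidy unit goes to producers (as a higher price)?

Producer share = 18/23

For a small subsidy around the equilibrium, the benefit split depends on the relative slopes, which at a point are proportional to the elasticities.
Buyer share = εs/(εs + |εd|) = 0.5/(0.5 + 1.8) = 5/23; seller share = |εd|/(εs + |εd|) = 18/23.
So producers capture 18/23 of the subsidy.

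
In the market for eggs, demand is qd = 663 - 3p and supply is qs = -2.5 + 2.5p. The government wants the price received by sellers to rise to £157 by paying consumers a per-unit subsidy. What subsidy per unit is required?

At a seller price of 157, quantity supplied is -2.5 + 2.5·157 = 390.
Buyers absorb 390 only when they pay pb with 663 − 3·pb = 390, i.e. pb = 91.
s = ps − pb = 157 − 91 = 66.

Required subsidy s = £66 per unit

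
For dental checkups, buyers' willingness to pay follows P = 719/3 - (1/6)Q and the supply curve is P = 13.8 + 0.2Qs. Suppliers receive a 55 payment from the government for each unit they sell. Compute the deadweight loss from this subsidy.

Pre-subsidy: 719/3 - (1/6)Q = 13.8 + 0.2Q gives Q* = 616 and P* = 137.
With the subsidy, sellers receive Ps = Pb + 55 for each unit, where Pb is the price buyers pay.
On the curves, Pb = 719/3 - (1/6)Q and Ps = 13.8 + 0.2Q; the wedge Ps − Pb = 55 gives 13.8 + 0.2Q − (719/3 - (1/6)Q) = 55, so Q' = 766.
Then Pb = 719/3 − (1/6)·766 = 112 and Ps = 13.8 + 0.2·766 = 167.
The subsidy expands output by 766 − 616 = 150 past the efficient level; on those units the gap between marginal cost and willingness to pay runs from 0 up to 55.
DWL = ½ × 55 × 150 = 4125.

Deadweight loss = 4125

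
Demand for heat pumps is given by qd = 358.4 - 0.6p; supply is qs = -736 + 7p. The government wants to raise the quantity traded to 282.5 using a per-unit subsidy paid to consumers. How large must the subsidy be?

Required subsidy s = 19 per unit

At q = 282.5, invert demand for the buyer price: pb = (358.4 − 282.5)/0.6 = 126.5; invert supply for the seller price: ps = (282.5 − (-736))/7 = 145.5.
The subsidy must fill the gap: s = ps − pb = 145.5 − 126.5 = 19.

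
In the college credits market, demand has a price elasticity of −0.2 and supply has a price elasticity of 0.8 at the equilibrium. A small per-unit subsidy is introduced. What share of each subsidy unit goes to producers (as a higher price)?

For a small subsidy around the equilibrium, the benefit split depends on the relative slopes, which at a point are proportional to the elasticities.
Buyer share = εs/(εs + |εd|) = 0.8/(0.8 + 0.2) = 0.8; seller share = |εd|/(εs + |εd|) = 0.2.
So producers capture 0.2 of the subsidy.

Producer share = 0.2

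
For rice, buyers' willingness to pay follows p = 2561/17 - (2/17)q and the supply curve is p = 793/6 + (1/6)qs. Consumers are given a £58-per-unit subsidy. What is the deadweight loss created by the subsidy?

Pre-subsidy: 2561/17 - (2/17)q = 793/6 + (1/6)q gives q* = 65 and p* = 143.
With the rebate, buyers effectively pay pb = ps − 58, where ps is the price sellers receive.
On the curves, pb = 2561/17 - (2/17)q and ps = 793/6 + (1/6)q; the wedge ps − pb = 58 gives 793/6 + (1/6)q − (2561/17 - (2/17)q) = 58, so q' = 269.
Then pb = 2561/17 − (2/17)·269 = 119 and ps = 793/6 + (1/6)·269 = 177.
The subsidy expands output by 269 − 65 = 204 past the efficient level; on those units the gap between marginal cost and willingness to pay runs from 0 up to 58.
DWL = ½ × 58 × 204 = 5916.

Deadweight loss = £5916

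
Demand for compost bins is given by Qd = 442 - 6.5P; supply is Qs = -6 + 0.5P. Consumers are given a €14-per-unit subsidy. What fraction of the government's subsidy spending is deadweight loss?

DWL / government spending = 0.1

Pre-subsidy: 442 - 6.5P = -6 + 0.5P gives P* = 64, Q* = 26.
With the rebate, buyers effectively pay Pb = Ps − 14, where Ps is the price sellers receive.
Demand in terms of Ps becomes Qd = 442 − 6.5(Ps − 14) = 533 - 6.5Ps. Setting this equal to supply: 533 - 6.5Ps = -6 + 0.5Ps, so Ps = 77.
Buyers pay Pb = 77 − 14 = 63; Q' = -6 + 0.5·77 = 32.5.
ΔCS = ½(26 + 32.5)(64 − 63) = 29.25; ΔPS = ½(26 + 32.5)(77 − 64) = 380.25.
Government spending = 14 × 32.5 = 455.
DWL = ½ × 14 × (32.5 − 26) = 45.5; fraction = 45.5 / 455 = 0.1.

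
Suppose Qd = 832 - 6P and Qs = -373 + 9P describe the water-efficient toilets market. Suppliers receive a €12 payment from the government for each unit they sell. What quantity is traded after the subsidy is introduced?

Q' = 393.2

Pre-subsidy: 832 - 6P = -373 + 9P gives P* = 241/3, Q* = 350.
With the subsidy, sellers receive Ps = Pb + 12 for each unit, where Pb is the price buyers pay.
Supply in terms of Pb becomes Qs = -373 + 9(Pb + 12) = -265 + 9Pb. Setting this equal to demand: 832 - 6Pb = -265 + 9Pb, so Pb = 1097/15.
Sellers receive Ps = 1097/15 + 12 = 1277/15; Q' = 832 − 6·(1097/15) = 393.2.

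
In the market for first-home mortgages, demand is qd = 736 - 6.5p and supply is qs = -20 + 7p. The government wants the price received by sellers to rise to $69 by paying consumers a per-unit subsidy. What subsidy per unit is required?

Required subsidy s = $27 per unit

At a seller price of 69, quantity supplied is -20 + 7·69 = 463.
Buyers absorb 463 only when they pay pb with 736 − 6.5·pb = 463, i.e. pb = 42.
s = ps − pb = 69 − 42 = 27.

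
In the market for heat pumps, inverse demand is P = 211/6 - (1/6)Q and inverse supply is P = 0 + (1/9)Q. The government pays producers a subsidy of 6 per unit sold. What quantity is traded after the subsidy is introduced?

Q' = 148.2

Pre-subsidy: 211/6 - (1/6)Q = 0 + (1/9)Q gives Q* = 126.6 and P* = 211/15.
With the subsidy, sellers receive Ps = Pb + 6 for each unit, where Pb is the price buyers pay.
On the curves, Pb = 211/6 - (1/6)Q and Ps = 0 + (1/9)Q; the wedge Ps − Pb = 6 gives 0 + (1/9)Q − (211/6 - (1/6)Q) = 6, so Q' = 148.2.
Then Pb = 211/6 − (1/6)·148.2 = 157/15 and Ps = 0 + (1/9)·148.2 = 247/15.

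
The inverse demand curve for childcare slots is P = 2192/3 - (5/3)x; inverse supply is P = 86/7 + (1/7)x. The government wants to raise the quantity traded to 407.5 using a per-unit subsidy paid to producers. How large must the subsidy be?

At x = 407.5, from the demand curve buyers pay Pb = 2192/3 − (5/3)·407.5 = 51.5; from the supply curve sellers need Ps = 86/7 + (1/7)·407.5 = 70.5.
The subsidy must fill the gap: s = Ps − Pb = 70.5 − 51.5 = 19.

Required subsidy s = 19 per unit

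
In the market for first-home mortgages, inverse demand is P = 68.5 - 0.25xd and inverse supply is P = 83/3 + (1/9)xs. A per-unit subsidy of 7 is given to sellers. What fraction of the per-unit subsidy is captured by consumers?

Pre-subsidy: 68.5 - 0.25x = 83/3 + (1/9)x gives x* = 1470/13 and P* = 523/13.
With the subsidy, sellers receive Ps = Pb + 7 for each unit, where Pb is the price buyers pay.
On the curves, Pb = 68.5 - 0.25x and Ps = 83/3 + (1/9)x; the wedge Ps − Pb = 7 gives 83/3 + (1/9)x − (68.5 - 0.25x) = 7, so x' = 1722/13.
Then Pb = 68.5 − 0.25·(1722/13) = 460/13 and Ps = 83/3 + (1/9)·(1722/13) = 551/13.
Buyers' price falls by P* − Pb = 523/13 − 460/13 = 63/13; sellers' price rises by Ps − P* = 551/13 − 523/13 = 28/13.
So consumers capture (63/13)/7 = 9/13 of each unit of subsidy.

Consumer share = 9/13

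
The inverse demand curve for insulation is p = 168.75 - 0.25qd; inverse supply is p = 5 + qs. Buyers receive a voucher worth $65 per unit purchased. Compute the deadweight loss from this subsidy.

Deadweight loss = $1690

Pre-subsidy: 168.75 - 0.25q = 5 + q gives q* = 131 and p* = 136.
With the rebate, buyers effectively pay pb = ps − 65, where ps is the price sellers receive.
On the curves, pb = 168.75 - 0.25q and ps = 5 + q; the wedge ps − pb = 65 gives 5 + q − (168.75 - 0.25q) = 65, so q' = 183.
Then pb = 168.75 − 0.25·183 = 123 and ps = 5 + 1·183 = 188.
The subsidy expands output by 183 − 131 = 52 past the efficient level; on those units the gap between marginal cost and willingness to pay runs from 0 up to 65.
DWL = ½ × 65 × 52 = 1690.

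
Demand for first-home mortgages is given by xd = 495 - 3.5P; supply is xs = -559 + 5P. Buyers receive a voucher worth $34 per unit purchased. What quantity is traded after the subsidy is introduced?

Pre-subsidy: 495 - 3.5P = -559 + 5P gives P* = 124, x* = 61.
With the rebate, buyers effectively pay Pb = Ps − 34, where Ps is the price sellers receive.
Demand in terms of Ps becomes xd = 495 − 3.5(Ps − 34) = 614 - 3.5Ps. Setting this equal to supply: 614 - 3.5Ps = -559 + 5Ps, so Ps = 138.
Buyers pay Pb = 138 − 34 = 104; x' = -559 + 5·138 = 131.

x' = 131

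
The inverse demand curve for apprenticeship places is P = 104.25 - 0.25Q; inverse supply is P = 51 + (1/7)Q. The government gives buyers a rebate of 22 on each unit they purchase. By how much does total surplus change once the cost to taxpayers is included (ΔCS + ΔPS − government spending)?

Net change in total surplus = -616

Pre-subsidy: 104.25 - 0.25Q = 51 + (1/7)Q gives Q* = 1491/11 and P* = 774/11.
With the rebate, buyers effectively pay Pb = Ps − 22, where Ps is the price sellers receive.
On the curves, Pb = 104.25 - 0.25Q and Ps = 51 + (1/7)Q; the wedge Ps − Pb = 22 gives 51 + (1/7)Q − (104.25 - 0.25Q) = 22, so Q' = 2107/11.
Then Pb = 104.25 − 0.25·(2107/11) = 620/11 and Ps = 51 + (1/7)·(2107/11) = 862/11.
ΔCS = ½(1491/11 + 2107/11)(774/11 − 620/11) = 25186/11; ΔPS = ½(1491/11 + 2107/11)(862/11 − 774/11) = 14392/11.
Government spending = 22 × 2107/11 = 4214.
Net change = 25186/11 + 14392/11 − 4214 = -616. The loss equals the DWL triangle ½·22·56.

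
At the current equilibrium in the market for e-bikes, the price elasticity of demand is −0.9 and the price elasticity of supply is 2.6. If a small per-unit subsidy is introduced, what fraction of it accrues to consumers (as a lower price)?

Consumer share = 26/35

For a small subsidy around the equilibrium, the benefit split depends on the relative slopes, which at a point are proportional to the elasticities.
Buyer share = εs/(εs + |εd|) = 2.6/(2.6 + 0.9) = 26/35; seller share = |εd|/(εs + |εd|) = 9/35.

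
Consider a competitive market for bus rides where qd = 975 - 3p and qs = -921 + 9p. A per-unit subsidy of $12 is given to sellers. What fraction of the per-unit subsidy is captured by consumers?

Consumer share = 0.75

Pre-subsidy: 975 - 3p = -921 + 9p gives p* = 158, q* = 501.
With the subsidy, sellers receive ps = pb + 12 for each unit, where pb is the price buyers pay.
Supply in terms of pb becomes qs = -921 + 9(pb + 12) = -813 + 9pb. Setting this equal to demand: 975 - 3pb = -813 + 9pb, so pb = 149.
Sellers receive ps = 149 + 12 = 161; q' = 975 − 3·149 = 528.
Buyers' price falls by p* − pb = 158 − 149 = 9; sellers' price rises by ps − p* = 161 − 158 = 3.
So consumers capture 9/12 = 0.75 of each unit of subsidy.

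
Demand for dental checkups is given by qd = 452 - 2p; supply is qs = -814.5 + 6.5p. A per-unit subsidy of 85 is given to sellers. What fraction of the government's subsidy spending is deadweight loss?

Pre-subsidy: 452 - 2p = -814.5 + 6.5p gives p* = 149, q* = 154.
With the subsidy, sellers receive ps = pb + 85 for each unit, where pb is the price buyers pay.
Supply in terms of pb becomes qs = -814.5 + 6.5(pb + 85) = -262 + 6.5pb. Setting this equal to demand: 452 - 2pb = -262 + 6.5pb, so pb = 84.
Sellers receive ps = 84 + 85 = 169; q' = 452 − 2·84 = 284.
ΔCS = ½(154 + 284)(149 − 84) = 14235; ΔPS = ½(154 + 284)(169 − 149) = 4380.
Government spending = 85 × 284 = 24140.
DWL = ½ × 85 × (284 − 154) = 5525; fraction = 5525 / 24140 = 65/284.

DWL / government spending = 65/284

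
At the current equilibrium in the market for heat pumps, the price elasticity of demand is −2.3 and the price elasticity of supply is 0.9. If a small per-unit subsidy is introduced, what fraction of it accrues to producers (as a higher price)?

For a small subsidy around the equilibrium, the benefit split depends on the relative slopes, which at a point are proportional to the elasticities.
Buyer share = εs/(εs + |εd|) = 0.9/(0.9 + 2.3) = 0.28125; seller share = |εd|/(εs + |εd|) = 0.71875.
So producers capture 0.71875 of the subsidy.

Producer share = 0.71875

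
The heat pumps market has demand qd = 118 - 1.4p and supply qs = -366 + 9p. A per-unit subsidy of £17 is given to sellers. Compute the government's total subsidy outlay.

Pre-subsidy: 118 - 1.4p = -366 + 9p gives p* = 605/13, q* = 687/13.
With the subsidy, sellers receive ps = pb + 17 for each unit, where pb is the price buyers pay.
Supply in terms of pb becomes qs = -366 + 9(pb + 17) = -213 + 9pb. Setting this equal to demand: 118 - 1.4pb = -213 + 9pb, so pb = 1655/52.
Sellers receive ps = 1655/52 + 17 = 2539/52; q' = 118 − 1.4·(1655/52) = 3819/52.
Government outlay = subsidy × quantity = 17 × 3819/52 = 64923/52.

Government cost = 64923/52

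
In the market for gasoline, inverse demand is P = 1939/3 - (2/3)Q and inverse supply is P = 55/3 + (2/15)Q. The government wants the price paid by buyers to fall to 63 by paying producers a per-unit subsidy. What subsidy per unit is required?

At a buyer price of 63, quantity demanded is 969.5 − 1.5·63 = 875.
Sellers supply 875 only when they receive Ps = 55/3 + (2/15)·875 = 135.
s = Ps − Pb = 135 − 63 = 72.

Required subsidy s = 72 per unit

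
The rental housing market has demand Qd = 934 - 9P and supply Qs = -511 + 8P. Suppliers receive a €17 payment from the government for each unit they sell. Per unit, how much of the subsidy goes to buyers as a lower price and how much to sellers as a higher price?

Pre-subsidy: 934 - 9P = -511 + 8P gives P* = 85, Q* = 169.
With the subsidy, sellers receive Ps = Pb + 17 for each unit, where Pb is the price buyers pay.
Supply in terms of Pb becomes Qs = -511 + 8(Pb + 17) = -375 + 8Pb. Setting this equal to demand: 934 - 9Pb = -375 + 8Pb, so Pb = 77.
Sellers receive Ps = 77 + 17 = 94; Q' = 934 − 9·77 = 241.
Buyers' price falls by P* − Pb = 85 − 77 = 8; sellers' price rises by Ps − P* = 94 − 85 = 9.

Buyers gain €8 per unit; sellers gain €9 per unit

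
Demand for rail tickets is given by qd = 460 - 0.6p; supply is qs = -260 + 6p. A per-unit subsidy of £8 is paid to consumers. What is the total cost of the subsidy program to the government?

Government cost = 35104/11

Pre-subsidy: 460 - 0.6p = -260 + 6p gives p* = 1200/11, q* = 4340/11.
With the rebate, buyers effectively pay pb = ps − 8, where ps is the price sellers receive.
Demand in terms of ps becomes qd = 460 − 0.6(ps − 8) = 464.8 - 0.6ps. Setting this equal to supply: 464.8 - 0.6ps = -260 + 6ps, so ps = 1208/11.
Buyers pay pb = 1208/11 − 8 = 1120/11; q' = -260 + 6·(1208/11) = 4388/11.
Government outlay = subsidy × quantity = 8 × 4388/11 = 35104/11.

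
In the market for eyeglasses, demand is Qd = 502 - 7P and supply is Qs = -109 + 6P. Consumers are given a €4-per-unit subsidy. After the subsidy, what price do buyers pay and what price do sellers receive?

Pre-subsidy: 502 - 7P = -109 + 6P gives P* = 47, Q* = 173.
With the rebate, buyers effectively pay Pb = Ps − 4, where Ps is the price sellers receive.
Demand in terms of Ps becomes Qd = 502 − 7(Ps − 4) = 530 - 7Ps. Setting this equal to supply: 530 - 7Ps = -109 + 6Ps, so Ps = 639/13.
Buyers pay Pb = 639/13 − 4 = 587/13; Q' = -109 + 6·(639/13) = 2417/13.

Buyers pay 587/13; sellers receive 639/13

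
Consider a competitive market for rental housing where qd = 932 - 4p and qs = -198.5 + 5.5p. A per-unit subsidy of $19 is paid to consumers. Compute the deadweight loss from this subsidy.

Pre-subsidy: 932 - 4p = -198.5 + 5.5p gives p* = 119, q* = 456.
With the rebate, buyers effectively pay pb = ps − 19, where ps is the price sellers receive.
Demand in terms of ps becomes qd = 932 − 4(ps − 19) = 1008 - 4ps. Setting this equal to supply: 1008 - 4ps = -198.5 + 5.5ps, so ps = 127.
Buyers pay pb = 127 − 19 = 108; q' = -198.5 + 5.5·127 = 500.
The subsidy expands output by 500 − 456 = 44 past the efficient level; on those units the gap between marginal cost and willingness to pay runs from 0 up to 19.
DWL = ½ × 19 × 44 = 418.

Deadweight loss = $418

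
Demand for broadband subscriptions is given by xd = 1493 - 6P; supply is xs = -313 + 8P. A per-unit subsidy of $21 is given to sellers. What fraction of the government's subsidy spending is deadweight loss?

DWL / government spending = 36/791

Pre-subsidy: 1493 - 6P = -313 + 8P gives P* = 129, x* = 719.
With the subsidy, sellers receive Ps = Pb + 21 for each unit, where Pb is the price buyers pay.
Supply in terms of Pb becomes xs = -313 + 8(Pb + 21) = -145 + 8Pb. Setting this equal to demand: 1493 - 6Pb = -145 + 8Pb, so Pb = 117.
Sellers receive Ps = 117 + 21 = 138; x' = 1493 − 6·117 = 791.
ΔCS = ½(719 + 791)(129 − 117) = 9060; ΔPS = ½(719 + 791)(138 − 129) = 6795.
Government spending = 21 × 791 = 16611.
DWL = ½ × 21 × (791 − 719) = 756; fraction = 756 / 16611 = 36/791.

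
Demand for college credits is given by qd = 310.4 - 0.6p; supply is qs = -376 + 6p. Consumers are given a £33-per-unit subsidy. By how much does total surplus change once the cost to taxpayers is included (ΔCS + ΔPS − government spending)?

Net change in total surplus = -£297

Pre-subsidy: 310.4 - 0.6p = -376 + 6p gives p* = 104, q* = 248.
With the rebate, buyers effectively pay pb = ps − 33, where ps is the price sellers receive.
Demand in terms of ps becomes qd = 310.4 − 0.6(ps − 33) = 330.2 - 0.6ps. Setting this equal to supply: 330.2 - 0.6ps = -376 + 6ps, so ps = 107.
Buyers pay pb = 107 − 33 = 74; q' = -376 + 6·107 = 266.
ΔCS = ½(248 + 266)(104 − 74) = 7710; ΔPS = ½(248 + 266)(107 − 104) = 771.
Government spending = 33 × 266 = 8778.
Net change = 7710 + 771 − 8778 = -297. The loss equals the DWL triangle ½·33·18.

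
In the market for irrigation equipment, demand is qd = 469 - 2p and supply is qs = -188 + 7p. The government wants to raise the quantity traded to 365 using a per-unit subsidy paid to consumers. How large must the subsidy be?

At q = 365, invert demand for the buyer price: pb = (469 − 365)/2 = 52; invert supply for the seller price: ps = (365 − (-188))/7 = 79.
The subsidy must fill the gap: s = ps − pb = 79 − 52 = 27.

Required subsidy s = 27 per unit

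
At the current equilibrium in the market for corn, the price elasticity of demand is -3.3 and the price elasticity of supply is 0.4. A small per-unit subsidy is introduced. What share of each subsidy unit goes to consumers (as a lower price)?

Consumer share = 4/37

For a small subsidy around the equilibrium, the benefit split depends on the relative slopes, which at a point are proportional to the elasticities.
Buyer share = εs/(εs + |εd|) = 0.4/(0.4 + 3.3) = 4/37; seller share = |εd|/(εs + |εd|) = 33/37.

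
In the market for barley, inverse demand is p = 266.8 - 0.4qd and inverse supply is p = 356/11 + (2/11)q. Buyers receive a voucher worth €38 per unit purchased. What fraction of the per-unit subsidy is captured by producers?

Producer share = 0.3125

Pre-subsidy: 266.8 - 0.4q = 356/11 + (2/11)q gives q* = 402.9375 and p* = 105.625.
With the rebate, buyers effectively pay pb = ps − 38, where ps is the price sellers receive.
On the curves, pb = 266.8 - 0.4q and ps = 356/11 + (2/11)q; the wedge ps − pb = 38 gives 356/11 + (2/11)q − (266.8 - 0.4q) = 38, so q' = 468.25.
Then pb = 266.8 − 0.4·468.25 = 79.5 and ps = 356/11 + (2/11)·468.25 = 117.5.
Buyers' price falls by p* − pb = 105.625 − 79.5 = 26.125; sellers' price rises by ps − p* = 117.5 − 105.625 = 11.875.
So producers capture 11.875/38 = 0.3125 of each unit of subsidy.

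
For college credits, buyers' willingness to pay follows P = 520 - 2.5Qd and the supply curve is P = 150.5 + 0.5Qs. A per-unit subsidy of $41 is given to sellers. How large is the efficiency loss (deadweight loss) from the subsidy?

Pre-subsidy: 520 - 2.5Q = 150.5 + 0.5Q gives Q* = 739/6 and P* = 2545/12.
With the subsidy, sellers receive Ps = Pb + 41 for each unit, where Pb is the price buyers pay.
On the curves, Pb = 520 - 2.5Q and Ps = 150.5 + 0.5Q; the wedge Ps − Pb = 41 gives 150.5 + 0.5Q − (520 - 2.5Q) = 41, so Q' = 821/6.
Then Pb = 520 − 2.5·(821/6) = 2135/12 and Ps = 150.5 + 0.5·(821/6) = 2627/12.
The subsidy expands output by 821/6 − 739/6 = 41/3 past the efficient level; on those units the gap between marginal cost and willingness to pay runs from 0 up to 41.
DWL = ½ × 41 × 41/3 = 1681/6.

Deadweight loss = 1681/6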